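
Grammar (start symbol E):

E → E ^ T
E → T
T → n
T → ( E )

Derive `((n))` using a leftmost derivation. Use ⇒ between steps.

E ⇒ T ⇒ (E) ⇒ (T) ⇒ ((E)) ⇒ ((T)) ⇒ ((n))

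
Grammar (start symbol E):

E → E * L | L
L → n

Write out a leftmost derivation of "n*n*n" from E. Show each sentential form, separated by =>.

E => E*L   [E → E * L]
E*L => E*L*L   [E → E * L]
E*L*L => L*L*L   [E → L]
L*L*L => n*L*L   [L → n]
n*L*L => n*n*L   [L → n]
n*n*L => n*n*n   [L → n]

E => E*L => E*L*L => L*L*L => n*L*L => n*n*L => n*n*n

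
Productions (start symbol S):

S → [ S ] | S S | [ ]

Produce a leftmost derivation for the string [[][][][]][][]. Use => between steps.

S => SS => SSS => [S]SS => [SS]SS => [SSS]SS => [SSSS]SS => [[]SSS]SS => [[][]SS]SS => [[][][]S]SS => [[][][][]]SS => [[][][][]][]S => [[][][][]][][]

S => SS   [S → S S]
SS => SSS   [S → S S]
SSS => [S]SS   [S → [ S ]]
[S]SS => [SS]SS   [S → S S]
[SS]SS => [SSS]SS   [S → S S]
[SSS]SS => [SSSS]SS   [S → S S]
[SSSS]SS => [[]SSS]SS   [S → [ ]]
[[]SSS]SS => [[][]SS]SS   [S → [ ]]
[[][]SS]SS => [[][][]S]SS   [S → [ ]]
[[][][]S]SS => [[][][][]]SS   [S → [ ]]
[[][][][]]SS => [[][][][]][]S   [S → [ ]]
[[][][][]][]S => [[][][][]][][]   [S → [ ]]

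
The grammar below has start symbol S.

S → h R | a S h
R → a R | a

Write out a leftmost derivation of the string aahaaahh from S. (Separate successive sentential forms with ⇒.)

S ⇒ aSh   [S → a S h]
aSh ⇒ aaShh   [S → a S h]
aaShh ⇒ aahRhh   [S → h R]
aahRhh ⇒ aahaRhh   [R → a R]
aahaRhh ⇒ aahaaRhh   [R → a R]
aahaaRhh ⇒ aahaaahh   [R → a]

S⇒aSh⇒aaShh⇒aahRhh⇒aahaRhh⇒aahaaRhh⇒aahaaahh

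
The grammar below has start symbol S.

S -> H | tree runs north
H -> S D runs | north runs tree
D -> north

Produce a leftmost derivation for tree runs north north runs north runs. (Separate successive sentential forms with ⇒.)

S ⇒ H ⇒ S D runs ⇒ H D runs ⇒ S D runs D runs ⇒ tree runs north D runs D runs ⇒ tree runs north north runs D runs ⇒ tree runs north north runs north runs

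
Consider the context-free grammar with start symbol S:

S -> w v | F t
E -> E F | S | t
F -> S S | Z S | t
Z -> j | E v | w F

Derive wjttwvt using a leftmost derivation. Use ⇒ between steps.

S ⇒ Ft   [S -> F t]
Ft ⇒ ZSt   [F -> Z S]
ZSt ⇒ wFSt   [Z -> w F]
wFSt ⇒ wZSSt   [F -> Z S]
wZSSt ⇒ wjSSt   [Z -> j]
wjSSt ⇒ wjFtSt   [S -> F t]
wjFtSt ⇒ wjttSt   [F -> t]
wjttSt ⇒ wjttwvt   [S -> w v]

S ⇒ Ft ⇒ ZSt ⇒ wFSt ⇒ wZSSt ⇒ wjSSt ⇒ wjFtSt ⇒ wjttSt ⇒ wjttwvt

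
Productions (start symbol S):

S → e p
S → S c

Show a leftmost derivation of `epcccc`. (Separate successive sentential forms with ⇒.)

S ⇒ Sc ⇒ Scc ⇒ Sccc ⇒ Scccc ⇒ epcccc

S ⇒ Sc   [S → S c]
Sc ⇒ Scc   [S → S c]
Scc ⇒ Sccc   [S → S c]
Sccc ⇒ Scccc   [S → S c]
Scccc ⇒ epcccc   [S → e p]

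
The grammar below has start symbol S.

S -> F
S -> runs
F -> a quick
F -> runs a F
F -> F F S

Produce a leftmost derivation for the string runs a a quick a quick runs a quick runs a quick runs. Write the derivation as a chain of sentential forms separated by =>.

S => F => runs a F => runs a F F S => runs a F F S F S => runs a F F S F S F S => runs a a quick F S F S F S => runs a a quick a quick S F S F S => runs a a quick a quick runs F S F S => runs a a quick a quick runs a quick S F S => runs a a quick a quick runs a quick runs F S => runs a a quick a quick runs a quick runs a quick S => runs a a quick a quick runs a quick runs a quick runs

S => F   [S -> F]
F => runs a F   [F -> runs a F]
runs a F => runs a F F S   [F -> F F S]
runs a F F S => runs a F F S F S   [F -> F F S]
runs a F F S F S => runs a F F S F S F S   [F -> F F S]
runs a F F S F S F S => runs a a quick F S F S F S   [F -> a quick]
runs a a quick F S F S F S => runs a a quick a quick S F S F S   [F -> a quick]
runs a a quick a quick S F S F S => runs a a quick a quick runs F S F S   [S -> runs]
runs a a quick a quick runs F S F S => runs a a quick a quick runs a quick S F S   [F -> a quick]
runs a a quick a quick runs a quick S F S => runs a a quick a quick runs a quick runs F S   [S -> runs]
runs a a quick a quick runs a quick runs F S => runs a a quick a quick runs a quick runs a quick S   [F -> a quick]
runs a a quick a quick runs a quick runs a quick S => runs a a quick a quick runs a quick runs a quick runs   [S -> runs]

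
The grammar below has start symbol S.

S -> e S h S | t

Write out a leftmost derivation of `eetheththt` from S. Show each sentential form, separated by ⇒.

S ⇒ eShS ⇒ eeShShS ⇒ eethShS ⇒ eetheShShS ⇒ eethethShS ⇒ eetheththS ⇒ eetheththt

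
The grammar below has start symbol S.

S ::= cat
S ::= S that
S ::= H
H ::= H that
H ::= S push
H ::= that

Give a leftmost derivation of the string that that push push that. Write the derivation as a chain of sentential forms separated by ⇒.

S ⇒ S that   [S ::= S that]
S that ⇒ H that   [S ::= H]
H that ⇒ S push that   [H ::= S push]
S push that ⇒ H push that   [S ::= H]
H push that ⇒ S push push that   [H ::= S push]
S push push that ⇒ S that push push that   [S ::= S that]
S that push push that ⇒ H that push push that   [S ::= H]
H that push push that ⇒ that that push push that   [H ::= that]

S ⇒ S that ⇒ H that ⇒ S push that ⇒ H push that ⇒ S push push that ⇒ S that push push that ⇒ H that push push that ⇒ that that push push that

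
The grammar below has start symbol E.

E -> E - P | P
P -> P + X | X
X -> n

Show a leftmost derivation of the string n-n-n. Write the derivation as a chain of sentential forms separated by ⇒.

E ⇒ E-P ⇒ E-P-P ⇒ P-P-P ⇒ X-P-P ⇒ n-P-P ⇒ n-X-P ⇒ n-n-P ⇒ n-n-X ⇒ n-n-n

E ⇒ E-P   [E -> E - P]
E-P ⇒ E-P-P   [E -> E - P]
E-P-P ⇒ P-P-P   [E -> P]
P-P-P ⇒ X-P-P   [P -> X]
X-P-P ⇒ n-P-P   [X -> n]
n-P-P ⇒ n-X-P   [P -> X]
n-X-P ⇒ n-n-P   [X -> n]
n-n-P ⇒ n-n-X   [P -> X]
n-n-X ⇒ n-n-n   [X -> n]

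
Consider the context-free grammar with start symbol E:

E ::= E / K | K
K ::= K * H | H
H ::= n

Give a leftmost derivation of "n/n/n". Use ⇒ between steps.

E ⇒ E/K ⇒ E/K/K ⇒ K/K/K ⇒ H/K/K ⇒ n/K/K ⇒ n/H/K ⇒ n/n/K ⇒ n/n/H ⇒ n/n/n

E ⇒ E/K   [E ::= E / K]
E/K ⇒ E/K/K   [E ::= E / K]
E/K/K ⇒ K/K/K   [E ::= K]
K/K/K ⇒ H/K/K   [K ::= H]
H/K/K ⇒ n/K/K   [H ::= n]
n/K/K ⇒ n/H/K   [K ::= H]
n/H/K ⇒ n/n/K   [H ::= n]
n/n/K ⇒ n/n/H   [K ::= H]
n/n/H ⇒ n/n/n   [H ::= n]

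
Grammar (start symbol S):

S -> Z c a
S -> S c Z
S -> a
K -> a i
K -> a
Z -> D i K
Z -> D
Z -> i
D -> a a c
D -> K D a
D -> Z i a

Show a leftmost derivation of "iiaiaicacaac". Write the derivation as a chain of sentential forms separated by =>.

S=>ScZ=>ZcacZ=>DiKcacZ=>ZiaiKcacZ=>iiaiKcacZ=>iiaiaicacZ=>iiaiaicacD=>iiaiaicacaac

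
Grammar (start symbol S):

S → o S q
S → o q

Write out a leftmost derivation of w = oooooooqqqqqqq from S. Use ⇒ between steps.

S ⇒ oSq ⇒ ooSqq ⇒ oooSqqq ⇒ ooooSqqqq ⇒ oooooSqqqqq ⇒ ooooooSqqqqqq ⇒ oooooooqqqqqqq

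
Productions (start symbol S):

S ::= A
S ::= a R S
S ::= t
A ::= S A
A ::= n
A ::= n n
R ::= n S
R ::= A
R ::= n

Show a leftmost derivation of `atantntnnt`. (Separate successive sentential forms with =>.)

S => aRS => aAS => aSAS => atAS => atSAS => ataRSAS => atanSSAS => atanASAS => atanSASAS => atantASAS => atantnSAS => atantntAS => atantntnnS => atantntnnt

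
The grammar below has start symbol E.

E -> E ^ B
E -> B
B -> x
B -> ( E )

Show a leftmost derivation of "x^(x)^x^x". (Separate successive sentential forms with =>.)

E => E^B => E^B^B => E^B^B^B => B^B^B^B => x^B^B^B => x^(E)^B^B => x^(B)^B^B => x^(x)^B^B => x^(x)^x^B => x^(x)^x^x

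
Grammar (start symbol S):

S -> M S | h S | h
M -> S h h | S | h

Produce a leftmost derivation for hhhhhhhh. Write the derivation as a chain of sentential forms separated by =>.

S => hS   [S -> h S]
hS => hMS   [S -> M S]
hMS => hShhS   [M -> S h h]
hShhS => hhhhS   [S -> h]
hhhhS => hhhhMS   [S -> M S]
hhhhMS => hhhhSS   [M -> S]
hhhhSS => hhhhhSS   [S -> h S]
hhhhhSS => hhhhhhS   [S -> h]
hhhhhhS => hhhhhhhS   [S -> h S]
hhhhhhhS => hhhhhhhh   [S -> h]

S => hS => hMS => hShhS => hhhhS => hhhhMS => hhhhSS => hhhhhSS => hhhhhhS => hhhhhhhS => hhhhhhhh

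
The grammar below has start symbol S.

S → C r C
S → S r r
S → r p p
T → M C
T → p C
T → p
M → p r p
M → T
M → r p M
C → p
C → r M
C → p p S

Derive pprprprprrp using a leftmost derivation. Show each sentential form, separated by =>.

S => CrC   [S → C r C]
CrC => ppSrC   [C → p p S]
ppSrC => ppCrCrC   [S → C r C]
ppCrCrC => pprMrCrC   [C → r M]
pprMrCrC => pprprprCrC   [M → p r p]
pprprprCrC => pprprprprC   [C → p]
pprprprprC => pprprprprrM   [C → r M]
pprprprprrM => pprprprprrT   [M → T]
pprprprprrT => pprprprprrp   [T → p]

S=>CrC=>ppSrC=>ppCrCrC=>pprMrCrC=>pprprprCrC=>pprprprprC=>pprprprprrM=>pprprprprrT=>pprprprprrp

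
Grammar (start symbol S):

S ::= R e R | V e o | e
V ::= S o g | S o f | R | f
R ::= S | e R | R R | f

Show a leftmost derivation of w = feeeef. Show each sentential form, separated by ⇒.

S⇒ReR⇒SeR⇒ReReR⇒RReReR⇒fReReR⇒fSeReR⇒feeReR⇒feeSeR⇒feeeeR⇒feeeef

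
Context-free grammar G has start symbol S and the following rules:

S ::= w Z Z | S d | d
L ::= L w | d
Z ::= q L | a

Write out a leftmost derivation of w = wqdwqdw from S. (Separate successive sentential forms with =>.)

S=>wZZ=>wqLZ=>wqLwZ=>wqdwZ=>wqdwqL=>wqdwqLw=>wqdwqdw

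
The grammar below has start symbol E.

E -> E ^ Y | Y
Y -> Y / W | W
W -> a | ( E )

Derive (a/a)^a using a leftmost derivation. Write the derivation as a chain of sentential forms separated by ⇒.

E ⇒ E^Y ⇒ Y^Y ⇒ W^Y ⇒ (E)^Y ⇒ (Y)^Y ⇒ (Y/W)^Y ⇒ (W/W)^Y ⇒ (a/W)^Y ⇒ (a/a)^Y ⇒ (a/a)^W ⇒ (a/a)^a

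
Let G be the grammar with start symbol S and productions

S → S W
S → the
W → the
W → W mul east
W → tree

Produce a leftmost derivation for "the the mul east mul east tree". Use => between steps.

S => S W => S W W => the W W => the W mul east W => the W mul east mul east W => the the mul east mul east W => the the mul east mul east tree

S => S W   [S → S W]
S W => S W W   [S → S W]
S W W => the W W   [S → the]
the W W => the W mul east W   [W → W mul east]
the W mul east W => the W mul east mul east W   [W → W mul east]
the W mul east mul east W => the the mul east mul east W   [W → the]
the the mul east mul east W => the the mul east mul east tree   [W → tree]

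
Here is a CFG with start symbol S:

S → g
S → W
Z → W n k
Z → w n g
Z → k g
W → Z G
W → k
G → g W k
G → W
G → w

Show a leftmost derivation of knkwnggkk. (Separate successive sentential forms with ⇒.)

S ⇒ W ⇒ ZG ⇒ WnkG ⇒ knkG ⇒ knkW ⇒ knkZG ⇒ knkwngG ⇒ knkwnggWk ⇒ knkwnggkk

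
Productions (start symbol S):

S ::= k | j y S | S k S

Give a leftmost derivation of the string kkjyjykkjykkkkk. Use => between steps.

S => SkS => kkS => kkjyS => kkjySkS => kkjyjySkS => kkjyjySkSkS => kkjyjySkSkSkS => kkjyjykkSkSkS => kkjyjykkjySkSkS => kkjyjykkjykkSkS => kkjyjykkjykkkkS => kkjyjykkjykkkkk

S => SkS   [S ::= S k S]
SkS => kkS   [S ::= k]
kkS => kkjyS   [S ::= j y S]
kkjyS => kkjySkS   [S ::= S k S]
kkjySkS => kkjyjySkS   [S ::= j y S]
kkjyjySkS => kkjyjySkSkS   [S ::= S k S]
kkjyjySkSkS => kkjyjySkSkSkS   [S ::= S k S]
kkjyjySkSkSkS => kkjyjykkSkSkS   [S ::= k]
kkjyjykkSkSkS => kkjyjykkjySkSkS   [S ::= j y S]
kkjyjykkjySkSkS => kkjyjykkjykkSkS   [S ::= k]
kkjyjykkjykkSkS => kkjyjykkjykkkkS   [S ::= k]
kkjyjykkjykkkkS => kkjyjykkjykkkkk   [S ::= k]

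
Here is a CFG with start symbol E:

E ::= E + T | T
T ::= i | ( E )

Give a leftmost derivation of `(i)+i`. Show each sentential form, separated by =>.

E => E+T => T+T => (E)+T => (T)+T => (i)+T => (i)+i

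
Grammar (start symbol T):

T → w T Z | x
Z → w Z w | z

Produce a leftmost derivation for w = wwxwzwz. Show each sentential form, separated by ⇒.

T ⇒ wTZ ⇒ wwTZZ ⇒ wwxZZ ⇒ wwxwZwZ ⇒ wwxwzwZ ⇒ wwxwzwz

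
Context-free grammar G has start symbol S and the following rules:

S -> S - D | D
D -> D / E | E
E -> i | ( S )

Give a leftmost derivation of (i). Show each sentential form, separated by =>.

S => D   [S -> D]
D => E   [D -> E]
E => (S)   [E -> ( S )]
(S) => (D)   [S -> D]
(D) => (E)   [D -> E]
(E) => (i)   [E -> i]

S => D => E => (S) => (D) => (E) => (i)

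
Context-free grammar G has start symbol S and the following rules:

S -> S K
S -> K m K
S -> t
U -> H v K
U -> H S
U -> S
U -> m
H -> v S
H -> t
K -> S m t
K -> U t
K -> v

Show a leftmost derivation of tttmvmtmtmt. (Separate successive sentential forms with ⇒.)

S ⇒ KmK ⇒ SmtmK ⇒ KmKmtmK ⇒ UtmKmtmK ⇒ HStmKmtmK ⇒ tStmKmtmK ⇒ tttmKmtmK ⇒ tttmvmtmK ⇒ tttmvmtmSmt ⇒ tttmvmtmtmt

S ⇒ KmK   [S -> K m K]
KmK ⇒ SmtmK   [K -> S m t]
SmtmK ⇒ KmKmtmK   [S -> K m K]
KmKmtmK ⇒ UtmKmtmK   [K -> U t]
UtmKmtmK ⇒ HStmKmtmK   [U -> H S]
HStmKmtmK ⇒ tStmKmtmK   [H -> t]
tStmKmtmK ⇒ tttmKmtmK   [S -> t]
tttmKmtmK ⇒ tttmvmtmK   [K -> v]
tttmvmtmK ⇒ tttmvmtmSmt   [K -> S m t]
tttmvmtmSmt ⇒ tttmvmtmtmt   [S -> t]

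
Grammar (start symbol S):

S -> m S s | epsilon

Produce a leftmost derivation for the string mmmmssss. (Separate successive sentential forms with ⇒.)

S ⇒ mSs   [S -> m S s]
mSs ⇒ mmSss   [S -> m S s]
mmSss ⇒ mmmSsss   [S -> m S s]
mmmSsss ⇒ mmmmSssss   [S -> m S s]
mmmmSssss ⇒ mmmmssss   [S -> epsilon]

S⇒mSs⇒mmSss⇒mmmSsss⇒mmmmSssss⇒mmmmssss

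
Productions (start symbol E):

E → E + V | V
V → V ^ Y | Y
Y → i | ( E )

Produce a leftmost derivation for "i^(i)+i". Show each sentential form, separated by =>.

E=>E+V=>V+V=>V^Y+V=>Y^Y+V=>i^Y+V=>i^(E)+V=>i^(V)+V=>i^(Y)+V=>i^(i)+V=>i^(i)+Y=>i^(i)+i

E => E+V   [E → E + V]
E+V => V+V   [E → V]
V+V => V^Y+V   [V → V ^ Y]
V^Y+V => Y^Y+V   [V → Y]
Y^Y+V => i^Y+V   [Y → i]
i^Y+V => i^(E)+V   [Y → ( E )]
i^(E)+V => i^(V)+V   [E → V]
i^(V)+V => i^(Y)+V   [V → Y]
i^(Y)+V => i^(i)+V   [Y → i]
i^(i)+V => i^(i)+Y   [V → Y]
i^(i)+Y => i^(i)+i   [Y → i]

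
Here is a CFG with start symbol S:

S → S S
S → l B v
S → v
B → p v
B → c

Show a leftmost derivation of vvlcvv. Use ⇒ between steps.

S ⇒ SS   [S → S S]
SS ⇒ SSS   [S → S S]
SSS ⇒ SSSS   [S → S S]
SSSS ⇒ vSSS   [S → v]
vSSS ⇒ vvSS   [S → v]
vvSS ⇒ vvlBvS   [S → l B v]
vvlBvS ⇒ vvlcvS   [B → c]
vvlcvS ⇒ vvlcvv   [S → v]

S⇒SS⇒SSS⇒SSSS⇒vSSS⇒vvSS⇒vvlBvS⇒vvlcvS⇒vvlcvv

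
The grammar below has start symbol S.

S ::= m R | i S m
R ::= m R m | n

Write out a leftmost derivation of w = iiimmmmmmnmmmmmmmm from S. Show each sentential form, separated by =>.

S => iSm   [S ::= i S m]
iSm => iiSmm   [S ::= i S m]
iiSmm => iiiSmmm   [S ::= i S m]
iiiSmmm => iiimRmmm   [S ::= m R]
iiimRmmm => iiimmRmmmm   [R ::= m R m]
iiimmRmmmm => iiimmmRmmmmm   [R ::= m R m]
iiimmmRmmmmm => iiimmmmRmmmmmm   [R ::= m R m]
iiimmmmRmmmmmm => iiimmmmmRmmmmmmm   [R ::= m R m]
iiimmmmmRmmmmmmm => iiimmmmmmRmmmmmmmm   [R ::= m R m]
iiimmmmmmRmmmmmmmm => iiimmmmmmnmmmmmmmm   [R ::= n]

S => iSm => iiSmm => iiiSmmm => iiimRmmm => iiimmRmmmm => iiimmmRmmmmm => iiimmmmRmmmmmm => iiimmmmmRmmmmmmm => iiimmmmmmRmmmmmmmm => iiimmmmmmnmmmmmmmm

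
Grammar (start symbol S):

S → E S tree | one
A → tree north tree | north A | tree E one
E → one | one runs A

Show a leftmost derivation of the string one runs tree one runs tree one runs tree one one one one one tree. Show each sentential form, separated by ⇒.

S ⇒ E S tree ⇒ one runs A S tree ⇒ one runs tree E one S tree ⇒ one runs tree one runs A one S tree ⇒ one runs tree one runs tree E one one S tree ⇒ one runs tree one runs tree one runs A one one S tree ⇒ one runs tree one runs tree one runs tree E one one one S tree ⇒ one runs tree one runs tree one runs tree one one one one S tree ⇒ one runs tree one runs tree one runs tree one one one one one tree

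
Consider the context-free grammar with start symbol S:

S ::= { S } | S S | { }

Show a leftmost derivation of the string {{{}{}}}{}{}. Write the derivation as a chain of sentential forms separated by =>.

S => SS   [S ::= S S]
SS => SSS   [S ::= S S]
SSS => {S}SS   [S ::= { S }]
{S}SS => {{S}}SS   [S ::= { S }]
{{S}}SS => {{SS}}SS   [S ::= S S]
{{SS}}SS => {{{}S}}SS   [S ::= { }]
{{{}S}}SS => {{{}{}}}SS   [S ::= { }]
{{{}{}}}SS => {{{}{}}}{}S   [S ::= { }]
{{{}{}}}{}S => {{{}{}}}{}{}   [S ::= { }]

S => SS => SSS => {S}SS => {{S}}SS => {{SS}}SS => {{{}S}}SS => {{{}{}}}SS => {{{}{}}}{}S => {{{}{}}}{}{}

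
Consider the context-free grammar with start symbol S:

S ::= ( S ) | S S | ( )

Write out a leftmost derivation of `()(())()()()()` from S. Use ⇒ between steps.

S ⇒ SS   [S ::= S S]
SS ⇒ SSS   [S ::= S S]
SSS ⇒ ()SS   [S ::= ( )]
()SS ⇒ ()SSS   [S ::= S S]
()SSS ⇒ ()SSSS   [S ::= S S]
()SSSS ⇒ ()SSSSS   [S ::= S S]
()SSSSS ⇒ ()(S)SSSS   [S ::= ( S )]
()(S)SSSS ⇒ ()(())SSSS   [S ::= ( )]
()(())SSSS ⇒ ()(())()SSS   [S ::= ( )]
()(())()SSS ⇒ ()(())()()SS   [S ::= ( )]
()(())()()SS ⇒ ()(())()()()S   [S ::= ( )]
()(())()()()S ⇒ ()(())()()()()   [S ::= ( )]

S⇒SS⇒SSS⇒()SS⇒()SSS⇒()SSSS⇒()SSSSS⇒()(S)SSSS⇒()(())SSSS⇒()(())()SSS⇒()(())()()SS⇒()(())()()()S⇒()(())()()()()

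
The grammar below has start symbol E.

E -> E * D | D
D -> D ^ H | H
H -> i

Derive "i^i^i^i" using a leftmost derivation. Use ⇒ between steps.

E⇒D⇒D^H⇒D^H^H⇒D^H^H^H⇒H^H^H^H⇒i^H^H^H⇒i^i^H^H⇒i^i^i^H⇒i^i^i^i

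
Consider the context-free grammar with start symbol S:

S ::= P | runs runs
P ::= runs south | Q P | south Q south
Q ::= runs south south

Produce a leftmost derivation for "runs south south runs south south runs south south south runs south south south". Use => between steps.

S => P   [S ::= P]
P => Q P   [P ::= Q P]
Q P => runs south south P   [Q ::= runs south south]
runs south south P => runs south south Q P   [P ::= Q P]
runs south south Q P => runs south south runs south south P   [Q ::= runs south south]
runs south south runs south south P => runs south south runs south south Q P   [P ::= Q P]
runs south south runs south south Q P => runs south south runs south south runs south south P   [Q ::= runs south south]
runs south south runs south south runs south south P => runs south south runs south south runs south south south Q south   [P ::= south Q south]
runs south south runs south south runs south south south Q south => runs south south runs south south runs south south south runs south south south   [Q ::= runs south south]

S => P => Q P => runs south south P => runs south south Q P => runs south south runs south south P => runs south south runs south south Q P => runs south south runs south south runs south south P => runs south south runs south south runs south south south Q south => runs south south runs south south runs south south south runs south south south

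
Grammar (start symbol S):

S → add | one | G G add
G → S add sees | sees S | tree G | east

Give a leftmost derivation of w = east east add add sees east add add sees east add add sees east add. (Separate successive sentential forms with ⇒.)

S ⇒ G G add ⇒ S add sees G add ⇒ G G add add sees G add ⇒ S add sees G add add sees G add ⇒ G G add add sees G add add sees G add ⇒ S add sees G add add sees G add add sees G add ⇒ G G add add sees G add add sees G add add sees G add ⇒ east G add add sees G add add sees G add add sees G add ⇒ east east add add sees G add add sees G add add sees G add ⇒ east east add add sees east add add sees G add add sees G add ⇒ east east add add sees east add add sees east add add sees G add ⇒ east east add add sees east add add sees east add add sees east add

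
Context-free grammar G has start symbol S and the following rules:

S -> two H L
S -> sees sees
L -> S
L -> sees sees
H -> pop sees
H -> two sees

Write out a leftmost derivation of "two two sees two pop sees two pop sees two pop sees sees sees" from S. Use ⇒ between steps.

S ⇒ two H L ⇒ two two sees L ⇒ two two sees S ⇒ two two sees two H L ⇒ two two sees two pop sees L ⇒ two two sees two pop sees S ⇒ two two sees two pop sees two H L ⇒ two two sees two pop sees two pop sees L ⇒ two two sees two pop sees two pop sees S ⇒ two two sees two pop sees two pop sees two H L ⇒ two two sees two pop sees two pop sees two pop sees L ⇒ two two sees two pop sees two pop sees two pop sees sees sees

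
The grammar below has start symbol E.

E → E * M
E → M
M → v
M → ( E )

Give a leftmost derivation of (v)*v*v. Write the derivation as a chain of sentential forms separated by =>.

E=>E*M=>E*M*M=>M*M*M=>(E)*M*M=>(M)*M*M=>(v)*M*M=>(v)*v*M=>(v)*v*v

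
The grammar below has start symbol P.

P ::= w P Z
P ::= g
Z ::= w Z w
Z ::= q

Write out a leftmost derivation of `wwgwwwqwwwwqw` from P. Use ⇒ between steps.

P ⇒ wPZ   [P ::= w P Z]
wPZ ⇒ wwPZZ   [P ::= w P Z]
wwPZZ ⇒ wwgZZ   [P ::= g]
wwgZZ ⇒ wwgwZwZ   [Z ::= w Z w]
wwgwZwZ ⇒ wwgwwZwwZ   [Z ::= w Z w]
wwgwwZwwZ ⇒ wwgwwwZwwwZ   [Z ::= w Z w]
wwgwwwZwwwZ ⇒ wwgwwwqwwwZ   [Z ::= q]
wwgwwwqwwwZ ⇒ wwgwwwqwwwwZw   [Z ::= w Z w]
wwgwwwqwwwwZw ⇒ wwgwwwqwwwwqw   [Z ::= q]

P ⇒ wPZ ⇒ wwPZZ ⇒ wwgZZ ⇒ wwgwZwZ ⇒ wwgwwZwwZ ⇒ wwgwwwZwwwZ ⇒ wwgwwwqwwwZ ⇒ wwgwwwqwwwwZw ⇒ wwgwwwqwwwwqw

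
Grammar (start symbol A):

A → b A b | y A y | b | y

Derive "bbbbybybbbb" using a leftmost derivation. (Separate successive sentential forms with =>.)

A => bAb => bbAbb => bbbAbbb => bbbbAbbbb => bbbbyAybbbb => bbbbybybbbb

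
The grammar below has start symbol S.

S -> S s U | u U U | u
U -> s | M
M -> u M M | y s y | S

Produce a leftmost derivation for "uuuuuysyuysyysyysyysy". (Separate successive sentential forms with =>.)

S=>uUU=>uMU=>uSU=>uuU=>uuM=>uuuMM=>uuuuMMM=>uuuuuMMMM=>uuuuuysyMMM=>uuuuuysyuMMMM=>uuuuuysyuysyMMM=>uuuuuysyuysyysyMM=>uuuuuysyuysyysyysyM=>uuuuuysyuysyysyysyysy

S => uUU   [S -> u U U]
uUU => uMU   [U -> M]
uMU => uSU   [M -> S]
uSU => uuU   [S -> u]
uuU => uuM   [U -> M]
uuM => uuuMM   [M -> u M M]
uuuMM => uuuuMMM   [M -> u M M]
uuuuMMM => uuuuuMMMM   [M -> u M M]
uuuuuMMMM => uuuuuysyMMM   [M -> y s y]
uuuuuysyMMM => uuuuuysyuMMMM   [M -> u M M]
uuuuuysyuMMMM => uuuuuysyuysyMMM   [M -> y s y]
uuuuuysyuysyMMM => uuuuuysyuysyysyMM   [M -> y s y]
uuuuuysyuysyysyMM => uuuuuysyuysyysyysyM   [M -> y s y]
uuuuuysyuysyysyysyM => uuuuuysyuysyysyysyysy   [M -> y s y]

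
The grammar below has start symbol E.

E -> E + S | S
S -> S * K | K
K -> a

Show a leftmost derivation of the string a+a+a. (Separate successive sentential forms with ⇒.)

E ⇒ E+S ⇒ E+S+S ⇒ S+S+S ⇒ K+S+S ⇒ a+S+S ⇒ a+K+S ⇒ a+a+S ⇒ a+a+K ⇒ a+a+a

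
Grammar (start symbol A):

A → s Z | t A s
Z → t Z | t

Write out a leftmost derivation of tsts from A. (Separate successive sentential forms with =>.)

A => tAs => tsZs => tsts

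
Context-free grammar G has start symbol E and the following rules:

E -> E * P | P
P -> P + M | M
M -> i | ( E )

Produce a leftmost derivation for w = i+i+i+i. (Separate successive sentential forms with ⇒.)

E ⇒ P ⇒ P+M ⇒ P+M+M ⇒ P+M+M+M ⇒ M+M+M+M ⇒ i+M+M+M ⇒ i+i+M+M ⇒ i+i+i+M ⇒ i+i+i+i

E ⇒ P   [E -> P]
P ⇒ P+M   [P -> P + M]
P+M ⇒ P+M+M   [P -> P + M]
P+M+M ⇒ P+M+M+M   [P -> P + M]
P+M+M+M ⇒ M+M+M+M   [P -> M]
M+M+M+M ⇒ i+M+M+M   [M -> i]
i+M+M+M ⇒ i+i+M+M   [M -> i]
i+i+M+M ⇒ i+i+i+M   [M -> i]
i+i+i+M ⇒ i+i+i+i   [M -> i]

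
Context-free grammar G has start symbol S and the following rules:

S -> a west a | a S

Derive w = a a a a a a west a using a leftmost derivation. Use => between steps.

S => a S   [S -> a S]
a S => a a S   [S -> a S]
a a S => a a a S   [S -> a S]
a a a S => a a a a S   [S -> a S]
a a a a S => a a a a a S   [S -> a S]
a a a a a S => a a a a a a west a   [S -> a west a]

S => a S => a a S => a a a S => a a a a S => a a a a a S => a a a a a a west a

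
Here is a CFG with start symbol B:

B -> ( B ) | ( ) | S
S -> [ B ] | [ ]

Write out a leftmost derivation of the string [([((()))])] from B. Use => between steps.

B => S => [B] => [(B)] => [(S)] => [([B])] => [([(B)])] => [([((B))])] => [([((()))])]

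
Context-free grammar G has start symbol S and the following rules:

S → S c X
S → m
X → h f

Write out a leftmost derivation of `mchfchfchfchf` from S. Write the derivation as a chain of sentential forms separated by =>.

S => ScX   [S → S c X]
ScX => ScXcX   [S → S c X]
ScXcX => ScXcXcX   [S → S c X]
ScXcXcX => ScXcXcXcX   [S → S c X]
ScXcXcXcX => mcXcXcXcX   [S → m]
mcXcXcXcX => mchfcXcXcX   [X → h f]
mchfcXcXcX => mchfchfcXcX   [X → h f]
mchfchfcXcX => mchfchfchfcX   [X → h f]
mchfchfchfcX => mchfchfchfchf   [X → h f]

S=>ScX=>ScXcX=>ScXcXcX=>ScXcXcXcX=>mcXcXcXcX=>mchfcXcXcX=>mchfchfcXcX=>mchfchfchfcX=>mchfchfchfchf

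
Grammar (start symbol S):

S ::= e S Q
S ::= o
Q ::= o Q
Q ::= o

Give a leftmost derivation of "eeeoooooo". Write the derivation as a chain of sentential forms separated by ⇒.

S ⇒ eSQ   [S ::= e S Q]
eSQ ⇒ eeSQQ   [S ::= e S Q]
eeSQQ ⇒ eeeSQQQ   [S ::= e S Q]
eeeSQQQ ⇒ eeeoQQQ   [S ::= o]
eeeoQQQ ⇒ eeeooQQQ   [Q ::= o Q]
eeeooQQQ ⇒ eeeoooQQ   [Q ::= o]
eeeoooQQ ⇒ eeeooooQQ   [Q ::= o Q]
eeeooooQQ ⇒ eeeoooooQ   [Q ::= o]
eeeoooooQ ⇒ eeeoooooo   [Q ::= o]

S ⇒ eSQ ⇒ eeSQQ ⇒ eeeSQQQ ⇒ eeeoQQQ ⇒ eeeooQQQ ⇒ eeeoooQQ ⇒ eeeooooQQ ⇒ eeeoooooQ ⇒ eeeoooooo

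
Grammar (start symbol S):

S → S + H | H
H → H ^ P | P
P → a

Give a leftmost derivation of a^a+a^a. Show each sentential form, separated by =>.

S => S+H => H+H => H^P+H => P^P+H => a^P+H => a^a+H => a^a+H^P => a^a+P^P => a^a+a^P => a^a+a^a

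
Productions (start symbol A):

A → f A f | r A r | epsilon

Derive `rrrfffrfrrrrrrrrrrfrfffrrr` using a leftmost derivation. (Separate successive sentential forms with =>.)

A => rAr   [A → r A r]
rAr => rrArr   [A → r A r]
rrArr => rrrArrr   [A → r A r]
rrrArrr => rrrfAfrrr   [A → f A f]
rrrfAfrrr => rrrffAffrrr   [A → f A f]
rrrffAffrrr => rrrfffAfffrrr   [A → f A f]
rrrfffAfffrrr => rrrfffrArfffrrr   [A → r A r]
rrrfffrArfffrrr => rrrfffrfAfrfffrrr   [A → f A f]
rrrfffrfAfrfffrrr => rrrfffrfrArfrfffrrr   [A → r A r]
rrrfffrfrArfrfffrrr => rrrfffrfrrArrfrfffrrr   [A → r A r]
rrrfffrfrrArrfrfffrrr => rrrfffrfrrrArrrfrfffrrr   [A → r A r]
rrrfffrfrrrArrrfrfffrrr => rrrfffrfrrrrArrrrfrfffrrr   [A → r A r]
rrrfffrfrrrrArrrrfrfffrrr => rrrfffrfrrrrrArrrrrfrfffrrr   [A → r A r]
rrrfffrfrrrrrArrrrrfrfffrrr => rrrfffrfrrrrrrrrrrfrfffrrr   [A → epsilon]

A => rAr => rrArr => rrrArrr => rrrfAfrrr => rrrffAffrrr => rrrfffAfffrrr => rrrfffrArfffrrr => rrrfffrfAfrfffrrr => rrrfffrfrArfrfffrrr => rrrfffrfrrArrfrfffrrr => rrrfffrfrrrArrrfrfffrrr => rrrfffrfrrrrArrrrfrfffrrr => rrrfffrfrrrrrArrrrrfrfffrrr => rrrfffrfrrrrrrrrrrfrfffrrr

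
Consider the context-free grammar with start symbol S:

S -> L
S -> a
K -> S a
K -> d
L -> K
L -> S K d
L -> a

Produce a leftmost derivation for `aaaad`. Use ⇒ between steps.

S ⇒ L   [S -> L]
L ⇒ SKd   [L -> S K d]
SKd ⇒ LKd   [S -> L]
LKd ⇒ KKd   [L -> K]
KKd ⇒ SaKd   [K -> S a]
SaKd ⇒ aaKd   [S -> a]
aaKd ⇒ aaSad   [K -> S a]
aaSad ⇒ aaaad   [S -> a]

S⇒L⇒SKd⇒LKd⇒KKd⇒SaKd⇒aaKd⇒aaSad⇒aaaad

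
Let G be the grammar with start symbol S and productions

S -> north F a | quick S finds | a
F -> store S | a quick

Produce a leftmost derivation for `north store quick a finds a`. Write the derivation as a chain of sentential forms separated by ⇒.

S ⇒ north F a   [S -> north F a]
north F a ⇒ north store S a   [F -> store S]
north store S a ⇒ north store quick S finds a   [S -> quick S finds]
north store quick S finds a ⇒ north store quick a finds a   [S -> a]

S ⇒ north F a ⇒ north store S a ⇒ north store quick S finds a ⇒ north store quick a finds a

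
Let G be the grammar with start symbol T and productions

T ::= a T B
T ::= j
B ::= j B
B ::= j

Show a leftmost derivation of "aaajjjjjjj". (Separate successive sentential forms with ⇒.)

T ⇒ aTB   [T ::= a T B]
aTB ⇒ aaTBB   [T ::= a T B]
aaTBB ⇒ aaaTBBB   [T ::= a T B]
aaaTBBB ⇒ aaajBBB   [T ::= j]
aaajBBB ⇒ aaajjBBB   [B ::= j B]
aaajjBBB ⇒ aaajjjBBB   [B ::= j B]
aaajjjBBB ⇒ aaajjjjBBB   [B ::= j B]
aaajjjjBBB ⇒ aaajjjjjBB   [B ::= j]
aaajjjjjBB ⇒ aaajjjjjjB   [B ::= j]
aaajjjjjjB ⇒ aaajjjjjjj   [B ::= j]

T ⇒ aTB ⇒ aaTBB ⇒ aaaTBBB ⇒ aaajBBB ⇒ aaajjBBB ⇒ aaajjjBBB ⇒ aaajjjjBBB ⇒ aaajjjjjBB ⇒ aaajjjjjjB ⇒ aaajjjjjjj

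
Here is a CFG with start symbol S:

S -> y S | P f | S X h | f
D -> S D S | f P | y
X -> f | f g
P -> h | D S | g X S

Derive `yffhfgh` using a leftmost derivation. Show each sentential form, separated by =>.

S=>SXh=>SXhXh=>ySXhXh=>yfXhXh=>yffhXh=>yffhfgh

S => SXh   [S -> S X h]
SXh => SXhXh   [S -> S X h]
SXhXh => ySXhXh   [S -> y S]
ySXhXh => yfXhXh   [S -> f]
yfXhXh => yffhXh   [X -> f]
yffhXh => yffhfgh   [X -> f g]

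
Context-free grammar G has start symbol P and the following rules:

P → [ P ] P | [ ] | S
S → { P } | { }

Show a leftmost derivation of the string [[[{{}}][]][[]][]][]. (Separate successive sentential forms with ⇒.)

P ⇒ [P]P   [P → [ P ] P]
[P]P ⇒ [[P]P]P   [P → [ P ] P]
[[P]P]P ⇒ [[[P]P]P]P   [P → [ P ] P]
[[[P]P]P]P ⇒ [[[S]P]P]P   [P → S]
[[[S]P]P]P ⇒ [[[{P}]P]P]P   [S → { P }]
[[[{P}]P]P]P ⇒ [[[{S}]P]P]P   [P → S]
[[[{S}]P]P]P ⇒ [[[{{}}]P]P]P   [S → { }]
[[[{{}}]P]P]P ⇒ [[[{{}}][]]P]P   [P → [ ]]
[[[{{}}][]]P]P ⇒ [[[{{}}][]][P]P]P   [P → [ P ] P]
[[[{{}}][]][P]P]P ⇒ [[[{{}}][]][[]]P]P   [P → [ ]]
[[[{{}}][]][[]]P]P ⇒ [[[{{}}][]][[]][]]P   [P → [ ]]
[[[{{}}][]][[]][]]P ⇒ [[[{{}}][]][[]][]][]   [P → [ ]]

P ⇒ [P]P ⇒ [[P]P]P ⇒ [[[P]P]P]P ⇒ [[[S]P]P]P ⇒ [[[{P}]P]P]P ⇒ [[[{S}]P]P]P ⇒ [[[{{}}]P]P]P ⇒ [[[{{}}][]]P]P ⇒ [[[{{}}][]][P]P]P ⇒ [[[{{}}][]][[]]P]P ⇒ [[[{{}}][]][[]][]]P ⇒ [[[{{}}][]][[]][]][]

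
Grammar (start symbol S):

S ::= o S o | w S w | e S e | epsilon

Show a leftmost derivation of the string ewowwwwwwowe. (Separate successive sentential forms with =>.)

S => eSe => ewSwe => ewoSowe => ewowSwowe => ewowwSwwowe => ewowwwSwwwowe => ewowwwwwwowe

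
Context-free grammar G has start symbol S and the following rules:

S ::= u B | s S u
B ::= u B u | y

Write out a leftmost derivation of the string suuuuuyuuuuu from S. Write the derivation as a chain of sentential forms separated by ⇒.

S ⇒ sSu   [S ::= s S u]
sSu ⇒ suBu   [S ::= u B]
suBu ⇒ suuBuu   [B ::= u B u]
suuBuu ⇒ suuuBuuu   [B ::= u B u]
suuuBuuu ⇒ suuuuBuuuu   [B ::= u B u]
suuuuBuuuu ⇒ suuuuuBuuuuu   [B ::= u B u]
suuuuuBuuuuu ⇒ suuuuuyuuuuu   [B ::= y]

S ⇒ sSu ⇒ suBu ⇒ suuBuu ⇒ suuuBuuu ⇒ suuuuBuuuu ⇒ suuuuuBuuuuu ⇒ suuuuuyuuuuu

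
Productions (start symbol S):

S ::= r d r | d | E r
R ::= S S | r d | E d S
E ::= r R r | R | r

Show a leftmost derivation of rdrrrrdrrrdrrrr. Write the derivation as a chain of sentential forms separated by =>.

S=>Er=>Rr=>SSr=>rdrSr=>rdrErr=>rdrrRrrr=>rdrrSSrrr=>rdrrErSrrr=>rdrrrRrrSrrr=>rdrrrrdrrSrrr=>rdrrrrdrrrdrrrr

S => Er   [S ::= E r]
Er => Rr   [E ::= R]
Rr => SSr   [R ::= S S]
SSr => rdrSr   [S ::= r d r]
rdrSr => rdrErr   [S ::= E r]
rdrErr => rdrrRrrr   [E ::= r R r]
rdrrRrrr => rdrrSSrrr   [R ::= S S]
rdrrSSrrr => rdrrErSrrr   [S ::= E r]
rdrrErSrrr => rdrrrRrrSrrr   [E ::= r R r]
rdrrrRrrSrrr => rdrrrrdrrSrrr   [R ::= r d]
rdrrrrdrrSrrr => rdrrrrdrrrdrrrr   [S ::= r d r]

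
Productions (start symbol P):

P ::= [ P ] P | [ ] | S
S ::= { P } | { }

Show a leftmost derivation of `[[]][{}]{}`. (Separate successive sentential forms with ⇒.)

P ⇒ [P]P ⇒ [[]]P ⇒ [[]][P]P ⇒ [[]][S]P ⇒ [[]][{}]P ⇒ [[]][{}]S ⇒ [[]][{}]{}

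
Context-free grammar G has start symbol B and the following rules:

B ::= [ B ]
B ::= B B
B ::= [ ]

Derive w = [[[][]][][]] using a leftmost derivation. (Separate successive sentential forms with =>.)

B => [B]   [B ::= [ B ]]
[B] => [BB]   [B ::= B B]
[BB] => [BBB]   [B ::= B B]
[BBB] => [[B]BB]   [B ::= [ B ]]
[[B]BB] => [[BB]BB]   [B ::= B B]
[[BB]BB] => [[[]B]BB]   [B ::= [ ]]
[[[]B]BB] => [[[][]]BB]   [B ::= [ ]]
[[[][]]BB] => [[[][]][]B]   [B ::= [ ]]
[[[][]][]B] => [[[][]][][]]   [B ::= [ ]]

B=>[B]=>[BB]=>[BBB]=>[[B]BB]=>[[BB]BB]=>[[[]B]BB]=>[[[][]]BB]=>[[[][]][]B]=>[[[][]][][]]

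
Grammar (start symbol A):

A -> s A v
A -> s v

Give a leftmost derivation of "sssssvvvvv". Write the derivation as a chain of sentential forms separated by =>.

A=>sAv=>ssAvv=>sssAvvv=>ssssAvvvv=>sssssvvvvv

A => sAv   [A -> s A v]
sAv => ssAvv   [A -> s A v]
ssAvv => sssAvvv   [A -> s A v]
sssAvvv => ssssAvvvv   [A -> s A v]
ssssAvvvv => sssssvvvvv   [A -> s v]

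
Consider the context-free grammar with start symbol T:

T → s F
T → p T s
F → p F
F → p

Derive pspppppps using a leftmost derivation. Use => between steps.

T => pTs => psFs => pspFs => psppFs => pspppFs => psppppFs => pspppppFs => pspppppps

T => pTs   [T → p T s]
pTs => psFs   [T → s F]
psFs => pspFs   [F → p F]
pspFs => psppFs   [F → p F]
psppFs => pspppFs   [F → p F]
pspppFs => psppppFs   [F → p F]
psppppFs => pspppppFs   [F → p F]
pspppppFs => pspppppps   [F → p]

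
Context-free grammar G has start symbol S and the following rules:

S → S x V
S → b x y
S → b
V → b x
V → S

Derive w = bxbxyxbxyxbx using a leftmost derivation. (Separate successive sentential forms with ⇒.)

S⇒SxV⇒SxVxV⇒SxVxVxV⇒bxVxVxV⇒bxSxVxV⇒bxbxyxVxV⇒bxbxyxSxV⇒bxbxyxbxyxV⇒bxbxyxbxyxbx

S ⇒ SxV   [S → S x V]
SxV ⇒ SxVxV   [S → S x V]
SxVxV ⇒ SxVxVxV   [S → S x V]
SxVxVxV ⇒ bxVxVxV   [S → b]
bxVxVxV ⇒ bxSxVxV   [V → S]
bxSxVxV ⇒ bxbxyxVxV   [S → b x y]
bxbxyxVxV ⇒ bxbxyxSxV   [V → S]
bxbxyxSxV ⇒ bxbxyxbxyxV   [S → b x y]
bxbxyxbxyxV ⇒ bxbxyxbxyxbx   [V → b x]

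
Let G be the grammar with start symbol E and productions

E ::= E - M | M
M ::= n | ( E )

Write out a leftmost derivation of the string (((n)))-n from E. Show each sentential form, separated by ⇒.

E ⇒ E-M   [E ::= E - M]
E-M ⇒ M-M   [E ::= M]
M-M ⇒ (E)-M   [M ::= ( E )]
(E)-M ⇒ (M)-M   [E ::= M]
(M)-M ⇒ ((E))-M   [M ::= ( E )]
((E))-M ⇒ ((M))-M   [E ::= M]
((M))-M ⇒ (((E)))-M   [M ::= ( E )]
(((E)))-M ⇒ (((M)))-M   [E ::= M]
(((M)))-M ⇒ (((n)))-M   [M ::= n]
(((n)))-M ⇒ (((n)))-n   [M ::= n]

E ⇒ E-M ⇒ M-M ⇒ (E)-M ⇒ (M)-M ⇒ ((E))-M ⇒ ((M))-M ⇒ (((E)))-M ⇒ (((M)))-M ⇒ (((n)))-M ⇒ (((n)))-n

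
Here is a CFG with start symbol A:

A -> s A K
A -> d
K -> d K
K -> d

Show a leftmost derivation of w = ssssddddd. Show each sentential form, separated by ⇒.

A ⇒ sAK   [A -> s A K]
sAK ⇒ ssAKK   [A -> s A K]
ssAKK ⇒ sssAKKK   [A -> s A K]
sssAKKK ⇒ ssssAKKKK   [A -> s A K]
ssssAKKKK ⇒ ssssdKKKK   [A -> d]
ssssdKKKK ⇒ ssssddKKK   [K -> d]
ssssddKKK ⇒ ssssdddKK   [K -> d]
ssssdddKK ⇒ ssssddddK   [K -> d]
ssssddddK ⇒ ssssddddd   [K -> d]

A ⇒ sAK ⇒ ssAKK ⇒ sssAKKK ⇒ ssssAKKKK ⇒ ssssdKKKK ⇒ ssssddKKK ⇒ ssssdddKK ⇒ ssssddddK ⇒ ssssddddd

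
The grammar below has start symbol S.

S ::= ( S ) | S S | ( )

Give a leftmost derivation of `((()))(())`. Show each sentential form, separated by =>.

S => SS => (S)S => ((S))S => ((()))S => ((()))(S) => ((()))(())

S => SS   [S ::= S S]
SS => (S)S   [S ::= ( S )]
(S)S => ((S))S   [S ::= ( S )]
((S))S => ((()))S   [S ::= ( )]
((()))S => ((()))(S)   [S ::= ( S )]
((()))(S) => ((()))(())   [S ::= ( )]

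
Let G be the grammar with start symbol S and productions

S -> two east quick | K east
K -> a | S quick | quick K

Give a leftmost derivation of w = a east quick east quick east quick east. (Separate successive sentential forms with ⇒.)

S ⇒ K east ⇒ S quick east ⇒ K east quick east ⇒ S quick east quick east ⇒ K east quick east quick east ⇒ S quick east quick east quick east ⇒ K east quick east quick east quick east ⇒ a east quick east quick east quick east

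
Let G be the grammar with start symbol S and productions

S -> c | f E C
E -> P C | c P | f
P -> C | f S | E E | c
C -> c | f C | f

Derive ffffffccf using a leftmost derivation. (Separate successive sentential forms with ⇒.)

S ⇒ fEC   [S -> f E C]
fEC ⇒ fPCC   [E -> P C]
fPCC ⇒ ffSCC   [P -> f S]
ffSCC ⇒ fffECCC   [S -> f E C]
fffECCC ⇒ fffPCCCC   [E -> P C]
fffPCCCC ⇒ fffEECCCC   [P -> E E]
fffEECCCC ⇒ ffffECCCC   [E -> f]
ffffECCCC ⇒ fffffCCCC   [E -> f]
fffffCCCC ⇒ ffffffCCC   [C -> f]
ffffffCCC ⇒ ffffffcCC   [C -> c]
ffffffcCC ⇒ ffffffccC   [C -> c]
ffffffccC ⇒ ffffffccf   [C -> f]

S ⇒ fEC ⇒ fPCC ⇒ ffSCC ⇒ fffECCC ⇒ fffPCCCC ⇒ fffEECCCC ⇒ ffffECCCC ⇒ fffffCCCC ⇒ ffffffCCC ⇒ ffffffcCC ⇒ ffffffccC ⇒ ffffffccf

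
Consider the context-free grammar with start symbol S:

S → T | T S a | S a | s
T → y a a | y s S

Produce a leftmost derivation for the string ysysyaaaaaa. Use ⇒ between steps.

S ⇒ Sa   [S → S a]
Sa ⇒ Saa   [S → S a]
Saa ⇒ Taa   [S → T]
Taa ⇒ ysSaa   [T → y s S]
ysSaa ⇒ ysTaa   [S → T]
ysTaa ⇒ ysysSaa   [T → y s S]
ysysSaa ⇒ ysysSaaa   [S → S a]
ysysSaaa ⇒ ysysSaaaa   [S → S a]
ysysSaaaa ⇒ ysysTaaaa   [S → T]
ysysTaaaa ⇒ ysysyaaaaaa   [T → y a a]

S⇒Sa⇒Saa⇒Taa⇒ysSaa⇒ysTaa⇒ysysSaa⇒ysysSaaa⇒ysysSaaaa⇒ysysTaaaa⇒ysysyaaaaaa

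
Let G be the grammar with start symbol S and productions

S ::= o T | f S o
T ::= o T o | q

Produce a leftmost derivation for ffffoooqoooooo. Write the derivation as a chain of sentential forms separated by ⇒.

S⇒fSo⇒ffSoo⇒fffSooo⇒ffffSoooo⇒ffffoToooo⇒ffffooTooooo⇒ffffoooToooooo⇒ffffoooqoooooo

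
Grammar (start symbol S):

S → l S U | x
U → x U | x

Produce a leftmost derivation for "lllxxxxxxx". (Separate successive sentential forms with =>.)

S => lSU => llSUU => lllSUUU => lllxUUU => lllxxUUU => lllxxxUUU => lllxxxxUUU => lllxxxxxUU => lllxxxxxxU => lllxxxxxxx

S => lSU   [S → l S U]
lSU => llSUU   [S → l S U]
llSUU => lllSUUU   [S → l S U]
lllSUUU => lllxUUU   [S → x]
lllxUUU => lllxxUUU   [U → x U]
lllxxUUU => lllxxxUUU   [U → x U]
lllxxxUUU => lllxxxxUUU   [U → x U]
lllxxxxUUU => lllxxxxxUU   [U → x]
lllxxxxxUU => lllxxxxxxU   [U → x]
lllxxxxxxU => lllxxxxxxx   [U → x]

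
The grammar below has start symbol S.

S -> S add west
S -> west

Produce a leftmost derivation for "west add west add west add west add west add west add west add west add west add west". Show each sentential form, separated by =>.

S => S add west   [S -> S add west]
S add west => S add west add west   [S -> S add west]
S add west add west => S add west add west add west   [S -> S add west]
S add west add west add west => S add west add west add west add west   [S -> S add west]
S add west add west add west add west => S add west add west add west add west add west   [S -> S add west]
S add west add west add west add west add west => S add west add west add west add west add west add west   [S -> S add west]
S add west add west add west add west add west add west => S add west add west add west add west add west add west add west   [S -> S add west]
S add west add west add west add west add west add west add west => S add west add west add west add west add west add west add west add west   [S -> S add west]
S add west add west add west add west add west add west add west add west => S add west add west add west add west add west add west add west add west add west   [S -> S add west]
S add west add west add west add west add west add west add west add west add west => west add west add west add west add west add west add west add west add west add west   [S -> west]

S => S add west => S add west add west => S add west add west add west => S add west add west add west add west => S add west add west add west add west add west => S add west add west add west add west add west add west => S add west add west add west add west add west add west add west => S add west add west add west add west add west add west add west add west => S add west add west add west add west add west add west add west add west add west => west add west add west add west add west add west add west add west add west add west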